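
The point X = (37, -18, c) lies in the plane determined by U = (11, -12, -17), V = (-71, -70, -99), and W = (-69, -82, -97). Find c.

9

A normal to the plane is n = UV × UW = (-1100, 0, 1100).
X lies in the plane iff n · UX = 0.
This gives (1100)c + (-9900) = 0, so c = 9.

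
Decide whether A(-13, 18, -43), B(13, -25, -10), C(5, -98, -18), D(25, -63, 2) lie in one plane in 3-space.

With A as base: AB = (26, -43, 33), AC = (18, -116, 25), AD = (38, -81, 45).
AC × AD = (-3195, 140, 2950).
AB · (AC × AD) = 8260.
Since 8260 ≠ 0, the four points are not coplanar.

No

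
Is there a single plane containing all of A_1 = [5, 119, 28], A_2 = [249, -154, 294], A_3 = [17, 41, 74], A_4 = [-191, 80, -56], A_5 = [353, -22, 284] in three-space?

No

The plane through A_1, A_2, A_3 has normal n = A_1A_2 × A_1A_3 = (8190, -8032, -15756) and equation n·P = -1356026.
Checking the remaining points: n·A_4 = -1324514, n·A_5 = -1406930.
Since n·A_4 = -1324514 ≠ -1356026, A_4 is off the plane and the points are not all coplanar.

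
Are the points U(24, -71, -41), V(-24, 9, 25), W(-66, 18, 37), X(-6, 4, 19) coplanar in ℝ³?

Yes

A normal to the plane through U, V, W is n = UV × UW = (366, -2196, 2928).
The plane has equation n·P = 44652. For X: n·X = 44652.
Equal, so X lies in the plane and all four are coplanar.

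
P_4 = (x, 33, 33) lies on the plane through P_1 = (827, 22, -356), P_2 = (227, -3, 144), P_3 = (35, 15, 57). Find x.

-301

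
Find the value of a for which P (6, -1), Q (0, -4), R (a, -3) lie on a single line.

The three points are collinear iff det[PQ; PR] = 0.
This determinant is linear in a: (3)a + (-6) = 0, so a = 2.

2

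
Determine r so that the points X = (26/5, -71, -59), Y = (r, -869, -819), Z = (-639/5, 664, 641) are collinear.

748/5

Direction XZ = (-133, 735, 700). From the y-coordinate of Y, the parameter along the line is τ = (-869 − (-71))/735 = -38/35.
Then r = 26/5 + (-38/35)·(-133) = 748/5.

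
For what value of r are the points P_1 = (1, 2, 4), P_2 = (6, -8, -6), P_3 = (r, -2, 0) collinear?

Direction P_1P_2 = (5, -10, -10). From the y-coordinate of P_3, the parameter along the line is τ = (-2 − 2)/(-10) = 2/5.
Then r = 1 + 2/5·(5) = 3.

3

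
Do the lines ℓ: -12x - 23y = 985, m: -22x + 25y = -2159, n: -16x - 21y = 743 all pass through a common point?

No

Intersecting ℓ and m: solving the 2×2 system gives (x, y) = (12516/403, -23789/403).
Substitute into n: (-16)(12516/403) + (-21)(-23789/403) = 299313/403.
But n requires 743 ≠ 299313/403, so the three lines have no common point.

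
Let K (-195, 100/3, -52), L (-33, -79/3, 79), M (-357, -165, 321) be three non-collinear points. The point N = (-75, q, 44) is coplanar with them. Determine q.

-31/3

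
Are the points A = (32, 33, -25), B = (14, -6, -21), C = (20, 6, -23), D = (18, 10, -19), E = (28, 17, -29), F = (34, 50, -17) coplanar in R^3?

No

The plane through A, B, C has normal n = AB × AC = (30, -12, 18) and equation n·P = 114.
Checking the remaining points: n·D = 78, n·E = 114, n·F = 114.
Since n·D = 78 ≠ 114, D is off the plane and the points are not all coplanar.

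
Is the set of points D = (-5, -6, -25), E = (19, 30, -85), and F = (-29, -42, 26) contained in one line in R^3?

No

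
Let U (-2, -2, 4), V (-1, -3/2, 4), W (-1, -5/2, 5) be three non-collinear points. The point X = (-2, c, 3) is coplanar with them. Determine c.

The plane through U, V, W has equation (1/2)x − 1y − 1z = -3.
Substituting X: (-1)c + (-4) = -3, so c = -1.

-1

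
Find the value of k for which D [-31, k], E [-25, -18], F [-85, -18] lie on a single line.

Collinearity: (D − E) must be parallel to (F − E) = (-60, 0).
Cross-multiplying the components: (k − (-18))·(-60) = (-6)·(0).
Solving gives k = -18.

-18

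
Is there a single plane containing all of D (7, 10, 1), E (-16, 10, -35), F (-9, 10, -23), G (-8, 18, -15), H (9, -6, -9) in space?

The plane through D, E, F has normal n = DE × DF = (0, 24, 0) and equation n·P = 240.
Checking the remaining points: n·G = 432, n·H = -144.
Since n·G = 432 ≠ 240, G is off the plane and the points are not all coplanar.

No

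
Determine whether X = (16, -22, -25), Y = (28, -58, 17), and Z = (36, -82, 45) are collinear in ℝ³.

Yes

XY = (12, -36, 42), XZ = (20, -60, 70).
Each component of XZ is 5/3 times the corresponding component of XY, so XZ = 5/3·XY and the points are collinear.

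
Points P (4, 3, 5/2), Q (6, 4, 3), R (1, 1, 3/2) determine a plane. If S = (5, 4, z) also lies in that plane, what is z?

3

Coplanarity requires PQ · (PR × PS) = 0.
PQ = (2, 1, 1/2), PR = (-3, -2, -1); the triple product is linear in z with coefficient -1 and constant term 3.
Setting it to zero: z = 3.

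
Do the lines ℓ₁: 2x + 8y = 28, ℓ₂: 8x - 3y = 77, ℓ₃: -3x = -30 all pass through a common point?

The three lines meet at one point iff the augmented coefficient matrix [aᵢ bᵢ cᵢ] has rank < 3, i.e. its determinant vanishes.
Here the determinant is 0.
It vanishes, so the lines are concurrent at (10, 1).

Yes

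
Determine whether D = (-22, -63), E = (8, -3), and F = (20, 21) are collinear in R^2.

Yes

DE = (30, 60), DF = (42, 84).
det[DE; DF] = (30)(84) − (60)(42) = 0.
The determinant is zero, so the points are collinear.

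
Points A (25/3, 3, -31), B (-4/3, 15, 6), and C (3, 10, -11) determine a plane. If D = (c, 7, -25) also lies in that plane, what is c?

The plane through A, B, C has equation −19x − 4y − (11/3)z = -170/3.
Substituting D: (-19)c + (191/3) = -170/3, so c = 19/3.

19/3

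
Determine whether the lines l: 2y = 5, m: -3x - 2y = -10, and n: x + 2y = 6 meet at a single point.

No

Intersecting l and m: solving the 2×2 system gives (x, y) = (5/3, 5/2).
Substitute into n: (1)(5/3) + (2)(5/2) = 20/3.
But n requires 6 ≠ 20/3, so the three lines have no common point.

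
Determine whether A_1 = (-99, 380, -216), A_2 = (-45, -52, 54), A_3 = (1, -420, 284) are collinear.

A_1A_2 = (54, -432, 270), A_1A_3 = (100, -800, 500).
Each component of A_1A_3 is 50/27 times the corresponding component of A_1A_2, so A_1A_3 = 50/27·A_1A_2 and the points are collinear.

Yes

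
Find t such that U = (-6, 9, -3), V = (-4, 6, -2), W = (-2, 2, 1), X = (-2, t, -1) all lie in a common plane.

3

The points are coplanar iff UV · (UW × UX) = 0.
Expanding, this is linear in t: (-4)t + (12) = 0.
So t = 3.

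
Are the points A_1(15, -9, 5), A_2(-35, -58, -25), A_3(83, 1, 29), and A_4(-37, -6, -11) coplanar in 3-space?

A normal to the plane through A_1, A_2, A_3 is n = A_1A_2 × A_1A_3 = (-876, -840, 2832).
The plane has equation n·P = 8580. For A_4: n·A_4 = 6300.
6300 ≠ 8580, so A_4 is off the plane.

No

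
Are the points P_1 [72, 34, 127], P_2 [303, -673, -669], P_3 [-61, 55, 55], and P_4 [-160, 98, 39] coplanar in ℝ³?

Yes

The four points are coplanar iff the 3×3 determinant with rows P_1P_2, P_1P_3, P_1P_4 is zero.
Rows: (231, -707, -796), (-133, 21, -72), (-232, 64, -88).
Expanding along the first row: (231)(2760) − (-707)(-5000) + (-796)(-3640) = 0.
Zero determinant ⇒ coplanar.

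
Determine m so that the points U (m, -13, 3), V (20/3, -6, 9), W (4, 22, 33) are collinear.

22/3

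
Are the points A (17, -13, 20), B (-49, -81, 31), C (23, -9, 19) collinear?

No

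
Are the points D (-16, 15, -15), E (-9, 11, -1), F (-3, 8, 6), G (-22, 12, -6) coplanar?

A normal to the plane through D, E, F is n = DE × DF = (14, 35, 3).
The plane has equation n·P = 256. For G: n·G = 94.
94 ≠ 256, so G is off the plane.

No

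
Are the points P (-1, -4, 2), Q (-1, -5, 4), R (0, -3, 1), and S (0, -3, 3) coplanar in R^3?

With P as base: PQ = (0, -1, 2), PR = (1, 1, -1), PS = (1, 1, 1).
PR × PS = (2, -2, 0).
PQ · (PR × PS) = 2.
Since 2 ≠ 0, the four points are not coplanar.

No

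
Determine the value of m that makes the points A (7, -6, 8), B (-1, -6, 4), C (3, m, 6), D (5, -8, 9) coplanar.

-6

Normal to plane ABD: n = (-8, 16, 16); plane equation n·P = -24.
Requiring n·C = -24: (16)m + (72) = -24.
So m = -6.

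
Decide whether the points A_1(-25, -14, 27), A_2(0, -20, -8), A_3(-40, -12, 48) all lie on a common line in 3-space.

No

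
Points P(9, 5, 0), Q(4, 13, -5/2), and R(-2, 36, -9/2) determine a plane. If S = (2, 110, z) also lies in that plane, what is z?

A normal to the plane is n = PQ × PR = (83/2, 5, -67).
S lies in the plane iff n · PS = 0.
This gives (-67)z + (469/2) = 0, so z = 7/2.

7/2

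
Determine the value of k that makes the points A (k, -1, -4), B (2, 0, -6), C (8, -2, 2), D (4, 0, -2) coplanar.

4

The points are coplanar iff AB · (AC × AD) = 0.
Expanding, this is linear in k: (8)k + (-32) = 0.
So k = 4.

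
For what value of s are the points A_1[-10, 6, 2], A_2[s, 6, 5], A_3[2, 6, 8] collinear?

-4

Direction A_1A_3 = (12, 0, 6). From the z-coordinate of A_2, the parameter along the line is τ = (5 − 2)/6 = 1/2.
Then s = (-10) + 1/2·(12) = -4.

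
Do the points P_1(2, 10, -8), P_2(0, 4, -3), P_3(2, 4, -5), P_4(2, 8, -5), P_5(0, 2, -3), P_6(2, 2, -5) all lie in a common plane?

The plane through P_1, P_2, P_3 has normal n = P_1P_2 × P_1P_3 = (12, 6, 12) and equation n·P = -12.
Checking the remaining points: n·P_4 = 12, n·P_5 = -24, n·P_6 = -24.
Since n·P_4 = 12 ≠ -12, P_4 is off the plane and the points are not all coplanar.

No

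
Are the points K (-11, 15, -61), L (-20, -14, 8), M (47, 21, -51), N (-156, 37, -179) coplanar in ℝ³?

Yes

With K as base: KL = (-9, -29, 69), KM = (58, 6, 10), KN = (-145, 22, -118).
KM × KN = (-928, 5394, 2146).
KL · (KM × KN) = 0.
The scalar triple product vanishes, so the four points are coplanar.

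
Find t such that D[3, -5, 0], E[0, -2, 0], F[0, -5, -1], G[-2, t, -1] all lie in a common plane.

-3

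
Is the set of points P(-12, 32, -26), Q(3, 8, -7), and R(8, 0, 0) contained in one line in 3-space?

No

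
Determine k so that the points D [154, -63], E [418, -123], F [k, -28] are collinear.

Collinearity: (F − D) must be parallel to (E − D) = (264, -60).
Cross-multiplying the components: (k − 154)·(-60) = (35)·(264).
Solving gives k = 0.

0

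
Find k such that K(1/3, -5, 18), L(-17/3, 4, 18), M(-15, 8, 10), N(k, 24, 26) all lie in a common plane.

-37/3

Coplanarity ⇔ det[KL; KM; KN] = 0.
Expanding, this is linear in k: (-72)k + (-888) = 0.
So k = -37/3.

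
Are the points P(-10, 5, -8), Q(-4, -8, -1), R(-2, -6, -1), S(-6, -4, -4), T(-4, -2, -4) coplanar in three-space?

No

The plane through P, Q, R has normal n = PQ × PR = (-14, 14, 38) and equation n·X = -94.
Checking the remaining points: n·S = -124, n·T = -124.
Since n·S = -124 ≠ -94, S is off the plane and the points are not all coplanar.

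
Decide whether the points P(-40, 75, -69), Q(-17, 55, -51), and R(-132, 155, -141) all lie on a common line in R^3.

PQ = (23, -20, 18), PR = (-92, 80, -72).
Each component of PR is -4 times the corresponding component of PQ, so PR = -4·PQ and the points are collinear.

Yes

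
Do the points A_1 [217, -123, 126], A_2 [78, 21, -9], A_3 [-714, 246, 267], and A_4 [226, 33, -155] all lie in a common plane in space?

No

With A_1 as base: A_1A_2 = (-139, 144, -135), A_1A_3 = (-931, 369, 141), A_1A_4 = (9, 156, -281).
A_1A_3 × A_1A_4 = (-125685, -260342, -148557).
A_1A_2 · (A_1A_3 × A_1A_4) = 36162.
Since 36162 ≠ 0, the four points are not coplanar.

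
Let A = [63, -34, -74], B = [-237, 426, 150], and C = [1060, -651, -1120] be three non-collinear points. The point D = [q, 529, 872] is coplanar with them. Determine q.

Coplanarity requires AB · (AC × AD) = 0.
AB = (-300, 460, 224), AC = (997, -617, -1046); the triple product is linear in q with coefficient -342952 and constant term -288079680.
Setting it to zero: q = -840.

-840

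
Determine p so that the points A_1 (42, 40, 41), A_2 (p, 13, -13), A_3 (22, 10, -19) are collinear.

24

Direction A_1A_3 = (-20, -30, -60). From the y-coordinate of A_2, the parameter along the line is τ = (13 − 40)/(-30) = 9/10.
Then p = 42 + 9/10·(-20) = 24.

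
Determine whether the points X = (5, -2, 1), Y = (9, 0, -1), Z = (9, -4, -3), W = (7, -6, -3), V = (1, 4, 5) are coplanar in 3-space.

The plane through X, Y, Z has normal n = XY × XZ = (-12, 8, -16) and equation n·P = -92.
Checking the remaining points: n·W = -84, n·V = -60.
Since n·W = -84 ≠ -92, W is off the plane and the points are not all coplanar.

No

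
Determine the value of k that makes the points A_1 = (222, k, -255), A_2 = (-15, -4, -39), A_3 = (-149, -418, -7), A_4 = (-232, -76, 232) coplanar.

Coplanarity ⇔ det[A_1A_2; A_1A_3; A_1A_4] = 0.
Expanding, this is linear in k: (-29370)k + (8605410) = 0.
So k = 293.

293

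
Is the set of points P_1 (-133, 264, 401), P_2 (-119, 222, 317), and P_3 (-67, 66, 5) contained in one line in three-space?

P_1P_2 = (14, -42, -84), P_1P_3 = (66, -198, -396).
P_1P_2 × P_1P_3 = (0, 0, 0).
The cross product vanishes, so the three points are collinear.

Yes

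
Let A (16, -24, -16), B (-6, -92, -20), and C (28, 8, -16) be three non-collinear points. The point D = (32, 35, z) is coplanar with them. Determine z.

-9

The plane through A, B, C has equation 128x − 48y + 112z = 1408.
Substituting D: (112)z + (2416) = 1408, so z = -9.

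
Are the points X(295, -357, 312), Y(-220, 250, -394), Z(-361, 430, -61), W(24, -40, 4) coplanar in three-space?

The four points are coplanar iff the 3×3 determinant with rows XY, XZ, XW is zero.
Rows: (-515, 607, -706), (-656, 787, -373), (-271, 317, -308).
Expanding along the first row: (-515)(-124155) − (607)(100965) + (-706)(5325) = -1105380.
Nonzero ⇒ not coplanar.

No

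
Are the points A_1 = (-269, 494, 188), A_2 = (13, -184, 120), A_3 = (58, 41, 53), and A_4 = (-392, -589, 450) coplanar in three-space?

With A_1 as base: A_1A_2 = (282, -678, -68), A_1A_3 = (327, -453, -135), A_1A_4 = (-123, -1083, 262).
A_1A_3 × A_1A_4 = (-264891, -69069, -409860).
A_1A_2 · (A_1A_3 × A_1A_4) = 0.
The scalar triple product vanishes, so the four points are coplanar.

Yes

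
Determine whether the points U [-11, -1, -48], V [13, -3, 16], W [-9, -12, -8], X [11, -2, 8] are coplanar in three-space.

With U as base: UV = (24, -2, 64), UW = (2, -11, 40), UX = (22, -1, 56).
UW × UX = (-576, 768, 240).
UV · (UW × UX) = 0.
The scalar triple product vanishes, so the four points are coplanar.

Yes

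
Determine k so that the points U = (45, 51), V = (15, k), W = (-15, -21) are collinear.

15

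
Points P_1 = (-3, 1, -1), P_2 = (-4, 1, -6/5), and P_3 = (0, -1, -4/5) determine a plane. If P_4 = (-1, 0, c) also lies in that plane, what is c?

A normal to the plane is n = P_1P_2 × P_1P_3 = (-2/5, -2/5, 2).
P_4 lies in the plane iff n · P_1P_4 = 0.
This gives (2)c + (8/5) = 0, so c = -4/5.

-4/5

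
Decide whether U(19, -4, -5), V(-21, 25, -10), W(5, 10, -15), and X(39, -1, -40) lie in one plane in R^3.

With U as base: UV = (-40, 29, -5), UW = (-14, 14, -10), UX = (20, 3, -35).
UW × UX = (-460, -690, -322).
UV · (UW × UX) = 0.
The scalar triple product vanishes, so the four points are coplanar.

Yes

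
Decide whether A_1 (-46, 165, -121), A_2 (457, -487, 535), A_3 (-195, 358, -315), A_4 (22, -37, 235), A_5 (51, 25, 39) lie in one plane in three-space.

The plane through A_1, A_2, A_3 has normal n = A_1A_2 × A_1A_3 = (-120, -162, -69) and equation n·P = -12861.
Checking the remaining points: n·A_4 = -12861, n·A_5 = -12861.
All equal -12861, so all 5 points lie in one plane.

Yes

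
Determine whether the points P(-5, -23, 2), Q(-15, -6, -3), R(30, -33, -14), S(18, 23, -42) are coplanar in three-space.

No

The four points are coplanar iff the 3×3 determinant with rows PQ, PR, PS is zero.
Rows: (-10, 17, -5), (35, -10, -16), (23, 46, -44).
Expanding along the first row: (-10)(1176) − (17)(-1172) + (-5)(1840) = -1036.
Nonzero ⇒ not coplanar.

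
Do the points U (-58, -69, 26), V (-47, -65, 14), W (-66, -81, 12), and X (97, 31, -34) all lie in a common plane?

Yes

The four points are coplanar iff the 3×3 determinant with rows UV, UW, UX is zero.
Rows: (11, 4, -12), (-8, -12, -14), (155, 100, -60).
Expanding along the first row: (11)(2120) − (4)(2650) + (-12)(1060) = 0.
Zero determinant ⇒ coplanar.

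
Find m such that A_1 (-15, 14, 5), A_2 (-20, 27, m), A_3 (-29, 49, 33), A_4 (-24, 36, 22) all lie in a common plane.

The points are coplanar iff A_1A_2 · (A_1A_3 × A_1A_4) = 0.
Expanding, this is linear in m: (7)m + (-112) = 0.
So m = 16.

16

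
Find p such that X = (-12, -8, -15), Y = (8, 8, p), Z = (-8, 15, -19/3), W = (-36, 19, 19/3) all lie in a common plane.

-47/3

The points are coplanar iff XY · (XZ × XW) = 0.
Expanding, this is linear in p: (660)p + (10340) = 0.
So p = -47/3.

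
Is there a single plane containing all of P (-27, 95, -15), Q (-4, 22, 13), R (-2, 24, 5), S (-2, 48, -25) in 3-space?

Yes

The four points are coplanar iff the 3×3 determinant with rows PQ, PR, PS is zero.
Rows: (23, -73, 28), (25, -71, 20), (25, -47, -10).
Expanding along the first row: (23)(1650) − (-73)(-750) + (28)(600) = 0.
Zero determinant ⇒ coplanar.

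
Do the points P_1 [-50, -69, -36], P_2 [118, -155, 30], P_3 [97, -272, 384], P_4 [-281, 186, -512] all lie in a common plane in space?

No

A normal to the plane through P_1, P_2, P_3 is n = P_1P_2 × P_1P_3 = (-22722, -60858, -21462).
The plane has equation n·P = 6107934. For P_4: n·P_4 = 6053838.
6053838 ≠ 6107934, so P_4 is off the plane.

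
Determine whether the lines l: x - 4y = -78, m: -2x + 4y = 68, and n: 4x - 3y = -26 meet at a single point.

Yes

Intersecting l and m: solving the 2×2 system gives (x, y) = (10, 22).
Substitute into n: (4)(10) + (-3)(22) = -26.
This equals -26, so (10, 22) lies on all three lines and they are concurrent.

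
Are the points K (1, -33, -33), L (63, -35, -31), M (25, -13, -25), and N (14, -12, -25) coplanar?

No

The four points are coplanar iff the 3×3 determinant with rows KL, KM, KN is zero.
Rows: (62, -2, 2), (24, 20, 8), (13, 21, 8).
Expanding along the first row: (62)(-8) − (-2)(88) + (2)(244) = 168.
Nonzero ⇒ not coplanar.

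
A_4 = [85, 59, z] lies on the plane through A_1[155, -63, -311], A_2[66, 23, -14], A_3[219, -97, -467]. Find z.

A normal to the plane is n = A_1A_2 × A_1A_3 = (-3318, 5124, -2478).
A_4 lies in the plane iff n · A_1A_4 = 0.
This gives (-2478)z + (86730) = 0, so z = 35.

35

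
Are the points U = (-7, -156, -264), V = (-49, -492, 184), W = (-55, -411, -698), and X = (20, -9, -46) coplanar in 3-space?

Yes

The four points are coplanar iff the 3×3 determinant with rows UV, UW, UX is zero.
Rows: (-42, -336, 448), (-48, -255, -434), (27, 147, 218).
Expanding along the first row: (-42)(8208) − (-336)(1254) + (448)(-171) = 0.
Zero determinant ⇒ coplanar.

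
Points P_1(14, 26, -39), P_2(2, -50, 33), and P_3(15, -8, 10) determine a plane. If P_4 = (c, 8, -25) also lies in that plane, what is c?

A normal to the plane is n = P_1P_2 × P_1P_3 = (-1276, 660, 484).
P_4 lies in the plane iff n · P_1P_4 = 0.
This gives (-1276)c + (12760) = 0, so c = 10.

10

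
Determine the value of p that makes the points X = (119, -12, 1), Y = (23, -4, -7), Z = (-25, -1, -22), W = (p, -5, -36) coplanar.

Coplanarity ⇔ det[XY; XZ; XW] = 0.
Expanding, this is linear in p: (-96)p + (480) = 0.
So p = 5.

5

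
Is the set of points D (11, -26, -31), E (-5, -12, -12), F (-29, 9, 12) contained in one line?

No

DE = (-16, 14, 19), DF = (-40, 35, 43).
Comparing components 2 and 3: (14)(43) − (19)(35) = -63 ≠ 0, so DE and DF are not parallel and the points are not collinear.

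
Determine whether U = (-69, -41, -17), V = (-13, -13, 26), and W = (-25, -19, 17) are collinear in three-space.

No

UV = (56, 28, 43), UW = (44, 22, 34).
Comparing components 2 and 3: (28)(34) − (43)(22) = 6 ≠ 0, so UV and UW are not parallel and the points are not collinear.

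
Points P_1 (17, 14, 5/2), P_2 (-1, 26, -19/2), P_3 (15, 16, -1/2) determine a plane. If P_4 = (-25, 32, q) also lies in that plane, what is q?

The plane through P_1, P_2, P_3 has equation −12x − 30y − 12z = -654.
Substituting P_4: (-12)q + (-660) = -654, so q = -1/2.

-1/2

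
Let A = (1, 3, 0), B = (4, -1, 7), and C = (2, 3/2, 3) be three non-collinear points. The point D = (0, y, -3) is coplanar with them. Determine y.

9/2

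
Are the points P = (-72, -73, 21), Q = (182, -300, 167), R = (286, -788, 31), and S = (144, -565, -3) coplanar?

Yes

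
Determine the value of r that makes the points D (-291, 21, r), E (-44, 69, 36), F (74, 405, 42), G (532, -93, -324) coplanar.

165

The points are coplanar iff DE · (DF × DG) = 0.
Expanding, this is linear in r: (212652)r + (-35087580) = 0.
So r = 165.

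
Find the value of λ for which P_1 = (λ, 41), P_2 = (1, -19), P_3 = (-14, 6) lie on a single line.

-35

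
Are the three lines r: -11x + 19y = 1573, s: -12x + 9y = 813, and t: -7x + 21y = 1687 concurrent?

Intersecting r and s: solving the 2×2 system gives (x, y) = (-10, 77).
Substitute into t: (-7)(-10) + (21)(77) = 1687.
This equals 1687, so (-10, 77) lies on all three lines and they are concurrent.

Yes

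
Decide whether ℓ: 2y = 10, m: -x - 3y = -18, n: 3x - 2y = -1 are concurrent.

Yes

Lines aᵢx + bᵢy = cᵢ with pairwise distinct directions are concurrent exactly when det[aᵢ bᵢ cᵢ] = 0.
Here the determinant is 0.
It vanishes, so the lines are concurrent at (3, 5).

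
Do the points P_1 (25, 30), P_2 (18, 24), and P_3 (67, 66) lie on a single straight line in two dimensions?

P_1P_2 = (-7, -6), P_1P_3 = (42, 36).
Twice the signed area of △P_1P_2P_3 is (-7)(36) − (-6)(42) = 0.
The triangle is degenerate (zero area), so the points are collinear.

Yes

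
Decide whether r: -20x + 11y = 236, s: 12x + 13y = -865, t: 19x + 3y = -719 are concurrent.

The three lines meet at one point iff the augmented coefficient matrix [aᵢ bᵢ cᵢ] has rank < 3, i.e. its determinant vanishes.
Here the determinant is -633.
Nonzero, so no common point exists.

No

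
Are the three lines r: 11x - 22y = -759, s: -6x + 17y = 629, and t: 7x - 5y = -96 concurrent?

The three lines meet at one point iff the augmented coefficient matrix [aᵢ bᵢ cᵢ] has rank < 3, i.e. its determinant vanishes.
Here the determinant is 0.
It vanishes, so the lines are concurrent at (17, 43).

Yes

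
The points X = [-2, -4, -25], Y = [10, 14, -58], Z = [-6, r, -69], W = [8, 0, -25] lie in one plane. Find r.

Normal to plane XYW: n = (132, -330, -132); plane equation n·P = 4356.
Requiring n·Z = 4356: (-330)r + (8316) = 4356.
So r = 12.

12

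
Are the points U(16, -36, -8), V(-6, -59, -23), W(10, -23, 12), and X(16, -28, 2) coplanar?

The four points are coplanar iff the 3×3 determinant with rows UV, UW, UX is zero.
Rows: (-22, -23, -15), (-6, 13, 20), (0, 8, 10).
Expanding along the first row: (-22)(-30) − (-23)(-60) + (-15)(-48) = 0.
Zero determinant ⇒ coplanar.

Yes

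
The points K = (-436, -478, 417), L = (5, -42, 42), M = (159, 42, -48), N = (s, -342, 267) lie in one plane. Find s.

Coplanarity ⇔ det[KL; KM; KN] = 0.
Expanding, this is linear in s: (-7740)s + (-1315800) = 0.
So s = -170.

-170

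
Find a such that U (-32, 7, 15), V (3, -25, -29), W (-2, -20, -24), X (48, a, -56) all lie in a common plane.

-76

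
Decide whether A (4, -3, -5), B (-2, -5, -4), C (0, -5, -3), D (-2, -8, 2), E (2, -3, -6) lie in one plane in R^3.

Yes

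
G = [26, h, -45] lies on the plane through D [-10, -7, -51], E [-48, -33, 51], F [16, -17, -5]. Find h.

Coplanarity requires DE · (DF × DG) = 0.
DE = (-38, -26, 102), DF = (26, -10, 46); the triple product is linear in h with coefficient 4400 and constant term 30800.
Setting it to zero: h = -7.

-7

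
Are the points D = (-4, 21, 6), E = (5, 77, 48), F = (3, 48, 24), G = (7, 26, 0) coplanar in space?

No

A normal to the plane through D, E, F is n = DE × DF = (-126, 132, -149).
The plane has equation n·P = 2382. For G: n·G = 2550.
2550 ≠ 2382, so G is off the plane.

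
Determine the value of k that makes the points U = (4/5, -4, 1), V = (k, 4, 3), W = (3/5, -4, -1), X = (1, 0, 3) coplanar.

1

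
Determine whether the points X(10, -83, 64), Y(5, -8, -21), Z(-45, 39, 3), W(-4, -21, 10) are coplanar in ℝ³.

Yes

A normal to the plane through X, Y, Z is n = XY × XZ = (5795, 4370, 3515).
The plane has equation n·P = -79800. For W: n·W = -79800.
Equal, so W lies in the plane and all four are coplanar.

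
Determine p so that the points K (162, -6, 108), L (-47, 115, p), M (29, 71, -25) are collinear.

Direction KM = (-133, 77, -133). From the x-coordinate of L, the parameter along the line is τ = (-47 − 162)/(-133) = 11/7.
Then p = 108 + 11/7·(-133) = -101.

-101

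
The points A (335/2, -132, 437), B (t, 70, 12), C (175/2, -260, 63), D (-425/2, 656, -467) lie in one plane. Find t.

Normal to plane ACD: n = (410424, 69800, -111680); plane equation n·P = 10728260.
Requiring n·B = 10728260: (410424)t + (3545840) = 10728260.
So t = 35/2.

35/2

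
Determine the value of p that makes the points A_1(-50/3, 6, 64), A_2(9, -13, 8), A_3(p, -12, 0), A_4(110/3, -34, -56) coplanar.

Normal to plane A_1A_2A_4: n = (40, 280/3, -40/3); plane equation n·P = -960.
Requiring n·A_3 = -960: (40)p + (-1120) = -960.
So p = 4.

4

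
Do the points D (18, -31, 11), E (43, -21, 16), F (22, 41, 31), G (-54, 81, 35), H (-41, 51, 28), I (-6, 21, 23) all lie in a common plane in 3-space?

The plane through D, E, F has normal n = DE × DF = (-160, -480, 1760) and equation n·P = 31360.
Checking the remaining points: n·G = 31360, n·H = 31360, n·I = 31360.
All equal 31360, so all 6 points lie in one plane.

Yes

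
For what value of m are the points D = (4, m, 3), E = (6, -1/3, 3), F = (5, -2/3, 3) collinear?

Direction EF = (-1, -1/3, 0). From the x-coordinate of D, the parameter along the line is τ = (4 − 6)/(-1) = 2.
Then m = (-1/3) + 2·(-1/3) = -1.

-1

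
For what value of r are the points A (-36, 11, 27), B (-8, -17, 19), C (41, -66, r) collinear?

Collinearity requires AB × AC = 0; each component is linear in r.
The x-component gives (-28)r + (140) = 0, so r = 5.
The remaining components then also vanish.

5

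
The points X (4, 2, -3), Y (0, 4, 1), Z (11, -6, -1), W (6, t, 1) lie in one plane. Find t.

Normal to plane XYZ: n = (36, 36, 18); plane equation n·P = 162.
Requiring n·W = 162: (36)t + (234) = 162.
So t = -2.

-2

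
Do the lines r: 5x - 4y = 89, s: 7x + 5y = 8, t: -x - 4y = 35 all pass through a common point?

Yes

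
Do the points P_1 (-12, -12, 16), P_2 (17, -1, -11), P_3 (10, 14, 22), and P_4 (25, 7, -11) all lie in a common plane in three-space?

Yes

A normal to the plane through P_1, P_2, P_3 is n = P_1P_2 × P_1P_3 = (768, -768, 512).
The plane has equation n·P = 8192. For P_4: n·P_4 = 8192.
Equal, so P_4 lies in the plane and all four are coplanar.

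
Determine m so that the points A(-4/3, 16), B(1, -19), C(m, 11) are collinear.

Collinearity: (C − A) must be parallel to (B − A) = (7/3, -35).
Cross-multiplying the components: (m − (-4/3))·(-35) = (-5)·(7/3).
Solving gives m = -1.

-1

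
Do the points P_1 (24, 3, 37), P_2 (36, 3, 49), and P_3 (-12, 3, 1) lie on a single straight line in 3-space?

Yes

P_1P_2 = (12, 0, 12), P_1P_3 = (-36, 0, -36).
Each component of P_1P_3 is -3 times the corresponding component of P_1P_2, so P_1P_3 = -3·P_1P_2 and the points are collinear.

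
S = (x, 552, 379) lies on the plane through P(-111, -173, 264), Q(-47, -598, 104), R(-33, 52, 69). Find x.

-157

Coplanarity requires PQ · (PR × PS) = 0.
PQ = (64, -425, -160), PR = (78, 225, -195); the triple product is linear in x with coefficient 118875 and constant term 18663375.
Setting it to zero: x = -157.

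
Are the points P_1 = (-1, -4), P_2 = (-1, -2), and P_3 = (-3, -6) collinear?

No

P_1P_2 = (0, 2), P_1P_3 = (-2, -2).
Twice the signed area of △P_1P_2P_3 is (0)(-2) − (2)(-2) = 4.
The area is nonzero, so the three points are not collinear.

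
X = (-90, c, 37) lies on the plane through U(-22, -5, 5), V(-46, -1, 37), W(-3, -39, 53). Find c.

31

Coplanarity requires UV · (UW × UX) = 0.
UV = (-24, 4, 32), UW = (19, -34, 48); the triple product is linear in c with coefficient 1760 and constant term -54560.
Setting it to zero: c = 31.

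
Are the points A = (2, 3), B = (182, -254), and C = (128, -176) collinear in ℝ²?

No

AB = (180, -257), AC = (126, -179).
Twice the signed area of △ABC is (180)(-179) − (-257)(126) = 162.
The area is nonzero, so the three points are not collinear.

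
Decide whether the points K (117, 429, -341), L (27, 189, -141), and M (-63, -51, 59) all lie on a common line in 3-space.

Yes

KL = (-90, -240, 200), KM = (-180, -480, 400).
Each component of KM is 2 times the corresponding component of KL, so KM = 2·KL and the points are collinear.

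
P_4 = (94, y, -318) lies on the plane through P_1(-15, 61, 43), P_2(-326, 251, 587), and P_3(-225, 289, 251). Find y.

Coplanarity requires P_1P_2 · (P_1P_3 × P_1P_4) = 0.
P_1P_2 = (-311, 190, 544), P_1P_3 = (-210, 228, 208); the triple product is linear in y with coefficient -49552 and constant term 5004752.
Setting it to zero: y = 101.

101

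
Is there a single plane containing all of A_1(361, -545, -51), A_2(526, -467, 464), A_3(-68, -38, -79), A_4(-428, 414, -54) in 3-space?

The four points are coplanar iff the 3×3 determinant with rows A_1A_2, A_1A_3, A_1A_4 is zero.
Rows: (165, 78, 515), (-429, 507, -28), (-789, 959, -3).
Expanding along the first row: (165)(25331) − (78)(-20805) + (515)(-11388) = -62415.
Nonzero ⇒ not coplanar.

No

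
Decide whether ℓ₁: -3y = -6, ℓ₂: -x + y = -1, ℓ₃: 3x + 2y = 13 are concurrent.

Yes

Intersecting ℓ₁ and ℓ₂: solving the 2×2 system gives (x, y) = (3, 2).
Substitute into ℓ₃: (3)(3) + (2)(2) = 13.
This equals 13, so (3, 2) lies on all three lines and they are concurrent.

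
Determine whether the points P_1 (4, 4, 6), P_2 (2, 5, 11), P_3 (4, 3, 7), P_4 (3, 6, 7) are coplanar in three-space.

Yes

With P_1 as base: P_1P_2 = (-2, 1, 5), P_1P_3 = (0, -1, 1), P_1P_4 = (-1, 2, 1).
P_1P_3 × P_1P_4 = (-3, -1, -1).
P_1P_2 · (P_1P_3 × P_1P_4) = 0.
The scalar triple product vanishes, so the four points are coplanar.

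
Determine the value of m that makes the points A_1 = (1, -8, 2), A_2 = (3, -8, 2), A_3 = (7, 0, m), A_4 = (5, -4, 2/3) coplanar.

The points are coplanar iff A_1A_2 · (A_1A_3 × A_1A_4) = 0.
Expanding, this is linear in m: (-8)m + (-16/3) = 0.
So m = -2/3.

-2/3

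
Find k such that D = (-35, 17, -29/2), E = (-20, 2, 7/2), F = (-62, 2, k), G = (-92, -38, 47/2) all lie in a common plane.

-7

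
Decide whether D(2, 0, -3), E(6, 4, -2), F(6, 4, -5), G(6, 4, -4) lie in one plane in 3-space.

Yes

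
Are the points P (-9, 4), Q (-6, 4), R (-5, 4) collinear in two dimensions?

PQ = (3, 0), PR = (4, 0).
Checking proportionality: PR = 4/3·PQ, so the vectors are parallel and the points are collinear.

Yes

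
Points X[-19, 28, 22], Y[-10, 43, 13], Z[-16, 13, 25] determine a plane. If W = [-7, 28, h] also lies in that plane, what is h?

16

A normal to the plane is n = XY × XZ = (-90, -54, -180).
W lies in the plane iff n · XW = 0.
This gives (-180)h + (2880) = 0, so h = 16.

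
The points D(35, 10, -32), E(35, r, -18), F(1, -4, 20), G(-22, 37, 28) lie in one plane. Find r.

Coplanarity ⇔ det[DE; DF; DG] = 0.
Expanding, this is linear in r: (-924)r + (-14784) = 0.
So r = -16.

-16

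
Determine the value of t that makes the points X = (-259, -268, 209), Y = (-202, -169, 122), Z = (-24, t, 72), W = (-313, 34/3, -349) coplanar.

The points are coplanar iff XY · (XZ × XW) = 0.
Expanding, this is linear in t: (-36504)t + (401544) = 0.
So t = 11.

11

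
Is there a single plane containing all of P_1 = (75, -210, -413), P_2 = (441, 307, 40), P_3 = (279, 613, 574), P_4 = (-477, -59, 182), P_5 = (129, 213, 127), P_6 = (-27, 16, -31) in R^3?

The plane through P_1, P_2, P_3 has normal n = P_1P_2 × P_1P_3 = (137460, -268830, 195750) and equation n·P = -14080950.
Checking the remaining points: n·P_4 = -14080950, n·P_5 = -14668200, n·P_6 = -14080950.
Since n·P_5 = -14668200 ≠ -14080950, P_5 is off the plane and the points are not all coplanar.

No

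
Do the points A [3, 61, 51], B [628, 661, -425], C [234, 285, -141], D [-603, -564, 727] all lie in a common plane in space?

A normal to the plane through A, B, C is n = AB × AC = (-8576, 10044, 1400).
The plane has equation n·P = 658356. For D: n·D = 524312.
524312 ≠ 658356, so D is off the plane.

No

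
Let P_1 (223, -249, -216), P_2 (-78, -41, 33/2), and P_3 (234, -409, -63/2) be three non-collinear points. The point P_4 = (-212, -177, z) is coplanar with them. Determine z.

Coplanarity requires P_1P_2 · (P_1P_3 × P_1P_4) = 0.
P_1P_2 = (-301, 208, 465/2), P_1P_3 = (11, -160, 369/2); the triple product is linear in z with coefficient 45872 and constant term -18784584.
Setting it to zero: z = 819/2.

819/2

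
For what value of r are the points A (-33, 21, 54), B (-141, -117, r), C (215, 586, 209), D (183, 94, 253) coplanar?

-30

Normal to plane ACD: n = (101120, -15872, -103936); plane equation n·P = -9282816.
Requiring n·B = -9282816: (-103936)r + (-12400896) = -9282816.
So r = -30.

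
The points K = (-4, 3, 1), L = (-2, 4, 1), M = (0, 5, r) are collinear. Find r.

Direction KL = (2, 1, 0). From the x-coordinate of M, the parameter along the line is τ = (0 − (-4))/2 = 2.
Then r = 1 + 2·(0) = 1.

1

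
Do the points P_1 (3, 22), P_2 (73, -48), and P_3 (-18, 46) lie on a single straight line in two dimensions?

P_1P_2 = (70, -70), P_1P_3 = (-21, 24).
det[P_1P_2; P_1P_3] = (70)(24) − (-70)(-21) = 210.
The determinant is nonzero, so they are not collinear.

No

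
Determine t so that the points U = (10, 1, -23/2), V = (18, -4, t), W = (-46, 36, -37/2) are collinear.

-21/2

Collinearity requires UV × UW = 0; each component is linear in t.
The x-component gives (-35)t + (-735/2) = 0, so t = -21/2.
The remaining components then also vanish.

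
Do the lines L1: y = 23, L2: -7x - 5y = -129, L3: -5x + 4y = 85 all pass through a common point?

Lines aᵢx + bᵢy = cᵢ with pairwise distinct directions are concurrent exactly when det[aᵢ bᵢ cᵢ] = 0.
Here the determinant is 21.
Nonzero, so no common point exists.

No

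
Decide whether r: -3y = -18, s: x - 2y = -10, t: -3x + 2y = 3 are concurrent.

Intersecting r and s: solving the 2×2 system gives (x, y) = (2, 6).
Substitute into t: (-3)(2) + (2)(6) = 6.
But t requires 3 ≠ 6, so the three lines have no common point.

No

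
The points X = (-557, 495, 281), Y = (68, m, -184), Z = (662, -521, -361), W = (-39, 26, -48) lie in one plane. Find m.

Coplanarity ⇔ det[XY; XZ; XW] = 0.
Expanding, this is linear in m: (68495)m + (7945420) = 0.
So m = -116.

-116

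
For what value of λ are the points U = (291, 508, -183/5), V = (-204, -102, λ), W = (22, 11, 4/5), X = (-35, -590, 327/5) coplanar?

The points are coplanar iff UV · (UW × UX) = 0.
Expanding, this is linear in λ: (133340)λ + (346684) = 0.
So λ = -13/5.

-13/5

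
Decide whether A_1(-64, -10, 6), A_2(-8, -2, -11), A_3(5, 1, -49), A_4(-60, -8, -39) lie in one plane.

No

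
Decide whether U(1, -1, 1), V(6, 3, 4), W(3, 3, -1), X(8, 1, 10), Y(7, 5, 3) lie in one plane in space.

The plane through U, V, W has normal n = UV × UW = (-20, 16, 12) and equation n·P = -24.
Checking the remaining points: n·X = -24, n·Y = -24.
All equal -24, so all 5 points lie in one plane.

Yes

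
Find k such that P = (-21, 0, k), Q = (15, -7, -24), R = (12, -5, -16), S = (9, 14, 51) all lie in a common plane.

13

The points are coplanar iff PQ · (PR × PS) = 0.
Expanding, this is linear in k: (51)k + (-663) = 0.
So k = 13.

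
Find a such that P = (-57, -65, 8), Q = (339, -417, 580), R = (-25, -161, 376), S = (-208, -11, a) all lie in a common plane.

172

Normal to plane PQR: n = (-74624, -127424, -26752); plane equation n·X = 12322112.
Requiring n·S = 12322112: (-26752)a + (16923456) = 12322112.
So a = 172.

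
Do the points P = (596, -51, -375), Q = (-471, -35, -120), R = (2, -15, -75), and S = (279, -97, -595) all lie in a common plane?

With P as base: PQ = (-1067, 16, 255), PR = (-594, 36, 300), PS = (-317, -46, -220).
PR × PS = (5880, -225780, 38736).
PQ · (PR × PS) = -8760.
Since -8760 ≠ 0, the four points are not coplanar.

No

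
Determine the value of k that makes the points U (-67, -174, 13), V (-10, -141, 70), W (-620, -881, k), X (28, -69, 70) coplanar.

-246

The points are coplanar iff UV · (UW × UX) = 0.
Expanding, this is linear in k: (-2850)k + (-701100) = 0.
So k = -246.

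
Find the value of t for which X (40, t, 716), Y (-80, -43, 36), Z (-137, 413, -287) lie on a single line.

-1003

Collinearity requires XY × XZ = 0; each component is linear in t.
The x-component gives (323)t + (323969) = 0, so t = -1003.
The remaining components then also vanish.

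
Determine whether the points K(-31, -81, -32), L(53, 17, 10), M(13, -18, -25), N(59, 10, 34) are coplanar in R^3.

With K as base: KL = (84, 98, 42), KM = (44, 63, 7), KN = (90, 91, 66).
KM × KN = (3521, -2274, -1666).
KL · (KM × KN) = 2940.
Since 2940 ≠ 0, the four points are not coplanar.

No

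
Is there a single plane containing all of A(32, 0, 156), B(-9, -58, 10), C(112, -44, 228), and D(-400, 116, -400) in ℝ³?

The four points are coplanar iff the 3×3 determinant with rows AB, AC, AD is zero.
Rows: (-41, -58, -146), (80, -44, 72), (-432, 116, -556).
Expanding along the first row: (-41)(16112) − (-58)(-13376) + (-146)(-9728) = -16112.
Nonzero ⇒ not coplanar.

No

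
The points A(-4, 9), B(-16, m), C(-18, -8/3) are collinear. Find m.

-1

Collinearity: (B − A) must be parallel to (C − A) = (-14, -35/3).
Cross-multiplying the components: (m − 9)·(-14) = (-12)·(-35/3).
Solving gives m = -1.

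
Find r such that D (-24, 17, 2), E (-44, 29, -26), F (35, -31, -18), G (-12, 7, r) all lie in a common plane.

-4

The points are coplanar iff DE · (DF × DG) = 0.
Expanding, this is linear in r: (252)r + (1008) = 0.
So r = -4.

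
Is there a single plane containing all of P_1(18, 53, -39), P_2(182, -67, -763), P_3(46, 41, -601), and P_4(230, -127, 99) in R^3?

With P_1 as base: P_1P_2 = (164, -120, -724), P_1P_3 = (28, -12, -562), P_1P_4 = (212, -180, 138).
P_1P_3 × P_1P_4 = (-102816, -123008, -2496).
P_1P_2 · (P_1P_3 × P_1P_4) = -293760.
Since -293760 ≠ 0, the four points are not coplanar.

No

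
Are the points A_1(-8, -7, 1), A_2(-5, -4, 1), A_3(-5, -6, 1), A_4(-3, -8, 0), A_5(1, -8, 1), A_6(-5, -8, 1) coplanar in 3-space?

No

The plane through A_1, A_2, A_3 has normal n = A_1A_2 × A_1A_3 = (0, 0, -6) and equation n·P = -6.
Checking the remaining points: n·A_4 = 0, n·A_5 = -6, n·A_6 = -6.
Since n·A_4 = 0 ≠ -6, A_4 is off the plane and the points are not all coplanar.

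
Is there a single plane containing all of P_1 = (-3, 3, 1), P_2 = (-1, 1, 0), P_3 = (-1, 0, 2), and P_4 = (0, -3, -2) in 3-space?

No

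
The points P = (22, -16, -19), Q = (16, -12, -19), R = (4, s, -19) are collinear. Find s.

-4

Collinearity requires PQ × PR = 0; each component is linear in s.
The z-component gives (-6)s + (-24) = 0, so s = -4.
The remaining components then also vanish.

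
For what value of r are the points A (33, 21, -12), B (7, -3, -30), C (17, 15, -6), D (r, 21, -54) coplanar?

71

The points are coplanar iff AB · (AC × AD) = 0.
Expanding, this is linear in r: (-252)r + (17892) = 0.
So r = 71.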